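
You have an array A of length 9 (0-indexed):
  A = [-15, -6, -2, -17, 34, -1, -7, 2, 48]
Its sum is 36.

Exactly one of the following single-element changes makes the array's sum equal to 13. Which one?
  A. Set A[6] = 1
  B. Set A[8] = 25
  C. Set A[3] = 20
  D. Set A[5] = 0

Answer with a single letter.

Option A: A[6] -7->1, delta=8, new_sum=36+(8)=44
Option B: A[8] 48->25, delta=-23, new_sum=36+(-23)=13 <-- matches target
Option C: A[3] -17->20, delta=37, new_sum=36+(37)=73
Option D: A[5] -1->0, delta=1, new_sum=36+(1)=37

Answer: B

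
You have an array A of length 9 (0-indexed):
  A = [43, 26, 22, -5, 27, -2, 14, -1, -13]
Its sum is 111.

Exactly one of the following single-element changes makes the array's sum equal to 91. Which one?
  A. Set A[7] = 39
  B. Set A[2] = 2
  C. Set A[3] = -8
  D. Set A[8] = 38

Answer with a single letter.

Answer: B

Derivation:
Option A: A[7] -1->39, delta=40, new_sum=111+(40)=151
Option B: A[2] 22->2, delta=-20, new_sum=111+(-20)=91 <-- matches target
Option C: A[3] -5->-8, delta=-3, new_sum=111+(-3)=108
Option D: A[8] -13->38, delta=51, new_sum=111+(51)=162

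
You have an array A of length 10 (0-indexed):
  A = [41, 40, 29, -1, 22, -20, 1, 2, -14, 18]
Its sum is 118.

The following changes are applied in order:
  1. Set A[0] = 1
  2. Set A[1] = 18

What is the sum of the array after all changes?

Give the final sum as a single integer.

Answer: 56

Derivation:
Initial sum: 118
Change 1: A[0] 41 -> 1, delta = -40, sum = 78
Change 2: A[1] 40 -> 18, delta = -22, sum = 56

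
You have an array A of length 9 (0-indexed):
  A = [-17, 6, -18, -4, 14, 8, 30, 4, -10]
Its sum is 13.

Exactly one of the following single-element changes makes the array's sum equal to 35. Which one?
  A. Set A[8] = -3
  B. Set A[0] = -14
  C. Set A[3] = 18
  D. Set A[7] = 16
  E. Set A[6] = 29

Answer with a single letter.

Answer: C

Derivation:
Option A: A[8] -10->-3, delta=7, new_sum=13+(7)=20
Option B: A[0] -17->-14, delta=3, new_sum=13+(3)=16
Option C: A[3] -4->18, delta=22, new_sum=13+(22)=35 <-- matches target
Option D: A[7] 4->16, delta=12, new_sum=13+(12)=25
Option E: A[6] 30->29, delta=-1, new_sum=13+(-1)=12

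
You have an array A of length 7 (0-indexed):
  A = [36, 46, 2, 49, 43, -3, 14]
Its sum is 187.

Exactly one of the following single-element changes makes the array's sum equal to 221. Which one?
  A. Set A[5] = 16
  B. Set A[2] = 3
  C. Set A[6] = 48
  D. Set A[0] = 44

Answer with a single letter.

Answer: C

Derivation:
Option A: A[5] -3->16, delta=19, new_sum=187+(19)=206
Option B: A[2] 2->3, delta=1, new_sum=187+(1)=188
Option C: A[6] 14->48, delta=34, new_sum=187+(34)=221 <-- matches target
Option D: A[0] 36->44, delta=8, new_sum=187+(8)=195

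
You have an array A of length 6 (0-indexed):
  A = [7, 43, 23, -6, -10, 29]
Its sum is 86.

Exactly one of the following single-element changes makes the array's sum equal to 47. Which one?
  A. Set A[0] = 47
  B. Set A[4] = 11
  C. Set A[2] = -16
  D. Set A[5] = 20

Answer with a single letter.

Answer: C

Derivation:
Option A: A[0] 7->47, delta=40, new_sum=86+(40)=126
Option B: A[4] -10->11, delta=21, new_sum=86+(21)=107
Option C: A[2] 23->-16, delta=-39, new_sum=86+(-39)=47 <-- matches target
Option D: A[5] 29->20, delta=-9, new_sum=86+(-9)=77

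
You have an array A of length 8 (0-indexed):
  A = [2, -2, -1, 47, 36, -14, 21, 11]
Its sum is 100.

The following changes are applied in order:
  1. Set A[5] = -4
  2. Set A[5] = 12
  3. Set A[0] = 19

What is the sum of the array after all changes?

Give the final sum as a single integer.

Initial sum: 100
Change 1: A[5] -14 -> -4, delta = 10, sum = 110
Change 2: A[5] -4 -> 12, delta = 16, sum = 126
Change 3: A[0] 2 -> 19, delta = 17, sum = 143

Answer: 143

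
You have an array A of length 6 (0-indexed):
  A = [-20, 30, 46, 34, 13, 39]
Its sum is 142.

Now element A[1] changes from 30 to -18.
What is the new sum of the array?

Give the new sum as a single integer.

Answer: 94

Derivation:
Old value at index 1: 30
New value at index 1: -18
Delta = -18 - 30 = -48
New sum = old_sum + delta = 142 + (-48) = 94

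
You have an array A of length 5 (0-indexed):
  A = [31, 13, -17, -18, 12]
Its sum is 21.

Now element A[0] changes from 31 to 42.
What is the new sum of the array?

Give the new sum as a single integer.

Answer: 32

Derivation:
Old value at index 0: 31
New value at index 0: 42
Delta = 42 - 31 = 11
New sum = old_sum + delta = 21 + (11) = 32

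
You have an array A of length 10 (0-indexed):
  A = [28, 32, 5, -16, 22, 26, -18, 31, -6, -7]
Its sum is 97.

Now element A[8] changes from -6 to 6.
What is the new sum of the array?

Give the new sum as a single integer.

Old value at index 8: -6
New value at index 8: 6
Delta = 6 - -6 = 12
New sum = old_sum + delta = 97 + (12) = 109

Answer: 109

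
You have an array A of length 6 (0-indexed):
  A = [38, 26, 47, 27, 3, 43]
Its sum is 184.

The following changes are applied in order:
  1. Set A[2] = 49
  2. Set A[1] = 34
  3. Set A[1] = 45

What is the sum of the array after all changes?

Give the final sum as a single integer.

Initial sum: 184
Change 1: A[2] 47 -> 49, delta = 2, sum = 186
Change 2: A[1] 26 -> 34, delta = 8, sum = 194
Change 3: A[1] 34 -> 45, delta = 11, sum = 205

Answer: 205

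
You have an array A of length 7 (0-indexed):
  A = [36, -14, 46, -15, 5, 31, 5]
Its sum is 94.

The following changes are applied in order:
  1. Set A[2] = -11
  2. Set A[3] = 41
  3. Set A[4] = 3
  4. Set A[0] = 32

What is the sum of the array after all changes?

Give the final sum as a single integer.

Initial sum: 94
Change 1: A[2] 46 -> -11, delta = -57, sum = 37
Change 2: A[3] -15 -> 41, delta = 56, sum = 93
Change 3: A[4] 5 -> 3, delta = -2, sum = 91
Change 4: A[0] 36 -> 32, delta = -4, sum = 87

Answer: 87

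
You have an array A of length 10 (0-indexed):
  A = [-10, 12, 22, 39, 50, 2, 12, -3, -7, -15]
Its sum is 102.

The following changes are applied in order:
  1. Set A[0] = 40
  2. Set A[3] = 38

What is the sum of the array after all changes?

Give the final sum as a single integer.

Answer: 151

Derivation:
Initial sum: 102
Change 1: A[0] -10 -> 40, delta = 50, sum = 152
Change 2: A[3] 39 -> 38, delta = -1, sum = 151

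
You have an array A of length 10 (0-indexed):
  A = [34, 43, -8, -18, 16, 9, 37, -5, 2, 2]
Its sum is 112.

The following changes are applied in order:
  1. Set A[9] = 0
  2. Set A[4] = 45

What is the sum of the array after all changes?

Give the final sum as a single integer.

Initial sum: 112
Change 1: A[9] 2 -> 0, delta = -2, sum = 110
Change 2: A[4] 16 -> 45, delta = 29, sum = 139

Answer: 139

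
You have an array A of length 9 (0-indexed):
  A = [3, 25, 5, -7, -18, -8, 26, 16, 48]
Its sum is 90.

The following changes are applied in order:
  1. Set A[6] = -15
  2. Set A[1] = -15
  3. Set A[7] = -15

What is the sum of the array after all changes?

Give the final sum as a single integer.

Answer: -22

Derivation:
Initial sum: 90
Change 1: A[6] 26 -> -15, delta = -41, sum = 49
Change 2: A[1] 25 -> -15, delta = -40, sum = 9
Change 3: A[7] 16 -> -15, delta = -31, sum = -22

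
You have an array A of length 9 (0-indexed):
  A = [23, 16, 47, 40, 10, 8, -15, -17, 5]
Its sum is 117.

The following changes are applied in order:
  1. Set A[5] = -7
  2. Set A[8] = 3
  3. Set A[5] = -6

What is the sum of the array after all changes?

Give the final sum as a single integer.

Initial sum: 117
Change 1: A[5] 8 -> -7, delta = -15, sum = 102
Change 2: A[8] 5 -> 3, delta = -2, sum = 100
Change 3: A[5] -7 -> -6, delta = 1, sum = 101

Answer: 101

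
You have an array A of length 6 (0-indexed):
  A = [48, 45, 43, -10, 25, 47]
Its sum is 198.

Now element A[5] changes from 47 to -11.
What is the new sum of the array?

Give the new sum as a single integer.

Old value at index 5: 47
New value at index 5: -11
Delta = -11 - 47 = -58
New sum = old_sum + delta = 198 + (-58) = 140

Answer: 140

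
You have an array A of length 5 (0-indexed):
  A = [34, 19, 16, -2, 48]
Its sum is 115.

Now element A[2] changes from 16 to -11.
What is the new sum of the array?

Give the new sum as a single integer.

Old value at index 2: 16
New value at index 2: -11
Delta = -11 - 16 = -27
New sum = old_sum + delta = 115 + (-27) = 88

Answer: 88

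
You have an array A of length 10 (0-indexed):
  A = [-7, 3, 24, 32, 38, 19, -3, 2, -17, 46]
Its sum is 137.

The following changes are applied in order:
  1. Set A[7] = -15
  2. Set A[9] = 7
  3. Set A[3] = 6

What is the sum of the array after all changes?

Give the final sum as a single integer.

Answer: 55

Derivation:
Initial sum: 137
Change 1: A[7] 2 -> -15, delta = -17, sum = 120
Change 2: A[9] 46 -> 7, delta = -39, sum = 81
Change 3: A[3] 32 -> 6, delta = -26, sum = 55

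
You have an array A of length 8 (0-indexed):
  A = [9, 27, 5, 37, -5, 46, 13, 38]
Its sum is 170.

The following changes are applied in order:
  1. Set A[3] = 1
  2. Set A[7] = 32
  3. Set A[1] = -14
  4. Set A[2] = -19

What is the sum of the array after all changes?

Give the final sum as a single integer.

Answer: 63

Derivation:
Initial sum: 170
Change 1: A[3] 37 -> 1, delta = -36, sum = 134
Change 2: A[7] 38 -> 32, delta = -6, sum = 128
Change 3: A[1] 27 -> -14, delta = -41, sum = 87
Change 4: A[2] 5 -> -19, delta = -24, sum = 63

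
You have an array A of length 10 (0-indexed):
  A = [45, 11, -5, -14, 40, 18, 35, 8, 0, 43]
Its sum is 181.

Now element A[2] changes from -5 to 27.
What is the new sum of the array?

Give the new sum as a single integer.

Answer: 213

Derivation:
Old value at index 2: -5
New value at index 2: 27
Delta = 27 - -5 = 32
New sum = old_sum + delta = 181 + (32) = 213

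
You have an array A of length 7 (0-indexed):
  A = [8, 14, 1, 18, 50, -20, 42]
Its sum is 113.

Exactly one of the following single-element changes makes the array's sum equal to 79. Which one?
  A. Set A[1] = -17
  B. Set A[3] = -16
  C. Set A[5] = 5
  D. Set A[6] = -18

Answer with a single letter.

Answer: B

Derivation:
Option A: A[1] 14->-17, delta=-31, new_sum=113+(-31)=82
Option B: A[3] 18->-16, delta=-34, new_sum=113+(-34)=79 <-- matches target
Option C: A[5] -20->5, delta=25, new_sum=113+(25)=138
Option D: A[6] 42->-18, delta=-60, new_sum=113+(-60)=53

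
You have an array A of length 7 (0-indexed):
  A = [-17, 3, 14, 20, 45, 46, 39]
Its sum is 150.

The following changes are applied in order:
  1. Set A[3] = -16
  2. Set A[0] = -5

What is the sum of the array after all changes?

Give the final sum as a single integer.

Initial sum: 150
Change 1: A[3] 20 -> -16, delta = -36, sum = 114
Change 2: A[0] -17 -> -5, delta = 12, sum = 126

Answer: 126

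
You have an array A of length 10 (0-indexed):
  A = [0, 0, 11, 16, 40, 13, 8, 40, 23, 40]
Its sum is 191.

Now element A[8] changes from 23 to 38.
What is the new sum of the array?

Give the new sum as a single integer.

Answer: 206

Derivation:
Old value at index 8: 23
New value at index 8: 38
Delta = 38 - 23 = 15
New sum = old_sum + delta = 191 + (15) = 206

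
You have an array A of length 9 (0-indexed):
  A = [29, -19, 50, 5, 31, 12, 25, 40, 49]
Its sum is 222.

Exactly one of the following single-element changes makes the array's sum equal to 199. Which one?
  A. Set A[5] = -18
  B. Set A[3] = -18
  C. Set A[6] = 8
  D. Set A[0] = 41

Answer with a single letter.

Answer: B

Derivation:
Option A: A[5] 12->-18, delta=-30, new_sum=222+(-30)=192
Option B: A[3] 5->-18, delta=-23, new_sum=222+(-23)=199 <-- matches target
Option C: A[6] 25->8, delta=-17, new_sum=222+(-17)=205
Option D: A[0] 29->41, delta=12, new_sum=222+(12)=234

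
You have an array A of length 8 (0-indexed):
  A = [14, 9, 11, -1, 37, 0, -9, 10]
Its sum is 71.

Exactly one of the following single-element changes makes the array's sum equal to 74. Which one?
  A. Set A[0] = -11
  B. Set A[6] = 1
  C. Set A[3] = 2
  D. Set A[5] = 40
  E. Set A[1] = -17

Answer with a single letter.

Answer: C

Derivation:
Option A: A[0] 14->-11, delta=-25, new_sum=71+(-25)=46
Option B: A[6] -9->1, delta=10, new_sum=71+(10)=81
Option C: A[3] -1->2, delta=3, new_sum=71+(3)=74 <-- matches target
Option D: A[5] 0->40, delta=40, new_sum=71+(40)=111
Option E: A[1] 9->-17, delta=-26, new_sum=71+(-26)=45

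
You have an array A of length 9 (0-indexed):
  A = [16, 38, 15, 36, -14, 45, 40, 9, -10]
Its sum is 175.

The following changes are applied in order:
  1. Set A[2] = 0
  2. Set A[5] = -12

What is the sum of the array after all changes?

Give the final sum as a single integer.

Answer: 103

Derivation:
Initial sum: 175
Change 1: A[2] 15 -> 0, delta = -15, sum = 160
Change 2: A[5] 45 -> -12, delta = -57, sum = 103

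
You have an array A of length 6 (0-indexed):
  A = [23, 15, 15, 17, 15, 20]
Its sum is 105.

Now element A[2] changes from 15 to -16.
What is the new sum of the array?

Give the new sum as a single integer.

Answer: 74

Derivation:
Old value at index 2: 15
New value at index 2: -16
Delta = -16 - 15 = -31
New sum = old_sum + delta = 105 + (-31) = 74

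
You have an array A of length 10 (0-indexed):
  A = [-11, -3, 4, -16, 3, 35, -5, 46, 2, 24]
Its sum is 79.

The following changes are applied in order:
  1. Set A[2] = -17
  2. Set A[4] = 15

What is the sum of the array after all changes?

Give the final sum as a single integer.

Answer: 70

Derivation:
Initial sum: 79
Change 1: A[2] 4 -> -17, delta = -21, sum = 58
Change 2: A[4] 3 -> 15, delta = 12, sum = 70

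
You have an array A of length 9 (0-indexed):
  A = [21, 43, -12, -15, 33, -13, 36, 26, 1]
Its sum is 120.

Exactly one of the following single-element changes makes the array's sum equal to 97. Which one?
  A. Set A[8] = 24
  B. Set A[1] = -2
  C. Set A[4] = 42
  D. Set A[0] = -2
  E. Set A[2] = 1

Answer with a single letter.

Option A: A[8] 1->24, delta=23, new_sum=120+(23)=143
Option B: A[1] 43->-2, delta=-45, new_sum=120+(-45)=75
Option C: A[4] 33->42, delta=9, new_sum=120+(9)=129
Option D: A[0] 21->-2, delta=-23, new_sum=120+(-23)=97 <-- matches target
Option E: A[2] -12->1, delta=13, new_sum=120+(13)=133

Answer: D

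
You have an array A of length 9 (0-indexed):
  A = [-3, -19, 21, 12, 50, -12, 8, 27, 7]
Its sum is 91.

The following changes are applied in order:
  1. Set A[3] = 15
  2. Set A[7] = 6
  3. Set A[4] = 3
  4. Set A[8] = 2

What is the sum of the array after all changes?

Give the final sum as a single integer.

Initial sum: 91
Change 1: A[3] 12 -> 15, delta = 3, sum = 94
Change 2: A[7] 27 -> 6, delta = -21, sum = 73
Change 3: A[4] 50 -> 3, delta = -47, sum = 26
Change 4: A[8] 7 -> 2, delta = -5, sum = 21

Answer: 21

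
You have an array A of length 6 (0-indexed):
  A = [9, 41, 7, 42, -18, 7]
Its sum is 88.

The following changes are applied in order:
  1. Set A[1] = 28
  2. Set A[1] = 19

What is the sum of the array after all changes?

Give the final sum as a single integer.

Answer: 66

Derivation:
Initial sum: 88
Change 1: A[1] 41 -> 28, delta = -13, sum = 75
Change 2: A[1] 28 -> 19, delta = -9, sum = 66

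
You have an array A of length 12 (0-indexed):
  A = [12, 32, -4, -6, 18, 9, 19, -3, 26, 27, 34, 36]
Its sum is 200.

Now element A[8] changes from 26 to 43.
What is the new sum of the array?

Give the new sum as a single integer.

Answer: 217

Derivation:
Old value at index 8: 26
New value at index 8: 43
Delta = 43 - 26 = 17
New sum = old_sum + delta = 200 + (17) = 217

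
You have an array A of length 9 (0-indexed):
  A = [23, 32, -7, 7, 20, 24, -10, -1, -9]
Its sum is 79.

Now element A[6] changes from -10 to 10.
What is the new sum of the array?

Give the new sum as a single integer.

Answer: 99

Derivation:
Old value at index 6: -10
New value at index 6: 10
Delta = 10 - -10 = 20
New sum = old_sum + delta = 79 + (20) = 99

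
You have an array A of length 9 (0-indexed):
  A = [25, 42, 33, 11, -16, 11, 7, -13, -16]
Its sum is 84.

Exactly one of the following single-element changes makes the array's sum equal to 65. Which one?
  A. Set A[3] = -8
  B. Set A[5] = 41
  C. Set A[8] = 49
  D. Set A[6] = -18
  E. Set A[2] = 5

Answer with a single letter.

Answer: A

Derivation:
Option A: A[3] 11->-8, delta=-19, new_sum=84+(-19)=65 <-- matches target
Option B: A[5] 11->41, delta=30, new_sum=84+(30)=114
Option C: A[8] -16->49, delta=65, new_sum=84+(65)=149
Option D: A[6] 7->-18, delta=-25, new_sum=84+(-25)=59
Option E: A[2] 33->5, delta=-28, new_sum=84+(-28)=56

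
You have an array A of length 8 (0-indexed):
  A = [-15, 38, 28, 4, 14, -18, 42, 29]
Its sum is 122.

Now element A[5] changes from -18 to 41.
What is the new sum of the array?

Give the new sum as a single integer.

Answer: 181

Derivation:
Old value at index 5: -18
New value at index 5: 41
Delta = 41 - -18 = 59
New sum = old_sum + delta = 122 + (59) = 181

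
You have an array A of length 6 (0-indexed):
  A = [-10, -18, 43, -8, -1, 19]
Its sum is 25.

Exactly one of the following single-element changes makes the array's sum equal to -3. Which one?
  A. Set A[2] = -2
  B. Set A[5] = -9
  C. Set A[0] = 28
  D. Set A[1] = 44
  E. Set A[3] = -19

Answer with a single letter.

Option A: A[2] 43->-2, delta=-45, new_sum=25+(-45)=-20
Option B: A[5] 19->-9, delta=-28, new_sum=25+(-28)=-3 <-- matches target
Option C: A[0] -10->28, delta=38, new_sum=25+(38)=63
Option D: A[1] -18->44, delta=62, new_sum=25+(62)=87
Option E: A[3] -8->-19, delta=-11, new_sum=25+(-11)=14

Answer: B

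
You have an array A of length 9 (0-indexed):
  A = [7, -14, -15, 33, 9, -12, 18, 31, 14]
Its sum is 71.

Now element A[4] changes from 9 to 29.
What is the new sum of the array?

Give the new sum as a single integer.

Old value at index 4: 9
New value at index 4: 29
Delta = 29 - 9 = 20
New sum = old_sum + delta = 71 + (20) = 91

Answer: 91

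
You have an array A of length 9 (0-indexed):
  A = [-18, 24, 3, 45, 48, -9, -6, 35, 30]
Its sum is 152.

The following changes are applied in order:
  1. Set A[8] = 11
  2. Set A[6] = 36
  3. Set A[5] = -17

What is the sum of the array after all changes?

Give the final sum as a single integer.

Initial sum: 152
Change 1: A[8] 30 -> 11, delta = -19, sum = 133
Change 2: A[6] -6 -> 36, delta = 42, sum = 175
Change 3: A[5] -9 -> -17, delta = -8, sum = 167

Answer: 167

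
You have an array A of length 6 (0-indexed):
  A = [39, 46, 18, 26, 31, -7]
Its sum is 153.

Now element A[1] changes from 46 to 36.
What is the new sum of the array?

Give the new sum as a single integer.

Answer: 143

Derivation:
Old value at index 1: 46
New value at index 1: 36
Delta = 36 - 46 = -10
New sum = old_sum + delta = 153 + (-10) = 143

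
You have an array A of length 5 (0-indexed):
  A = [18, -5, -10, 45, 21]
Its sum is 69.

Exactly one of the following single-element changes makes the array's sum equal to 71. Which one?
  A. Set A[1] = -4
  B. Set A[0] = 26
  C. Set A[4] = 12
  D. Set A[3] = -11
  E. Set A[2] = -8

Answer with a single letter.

Answer: E

Derivation:
Option A: A[1] -5->-4, delta=1, new_sum=69+(1)=70
Option B: A[0] 18->26, delta=8, new_sum=69+(8)=77
Option C: A[4] 21->12, delta=-9, new_sum=69+(-9)=60
Option D: A[3] 45->-11, delta=-56, new_sum=69+(-56)=13
Option E: A[2] -10->-8, delta=2, new_sum=69+(2)=71 <-- matches target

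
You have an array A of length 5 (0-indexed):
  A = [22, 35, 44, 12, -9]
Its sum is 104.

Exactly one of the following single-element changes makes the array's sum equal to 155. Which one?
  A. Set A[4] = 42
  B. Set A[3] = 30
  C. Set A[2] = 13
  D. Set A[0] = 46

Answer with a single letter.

Option A: A[4] -9->42, delta=51, new_sum=104+(51)=155 <-- matches target
Option B: A[3] 12->30, delta=18, new_sum=104+(18)=122
Option C: A[2] 44->13, delta=-31, new_sum=104+(-31)=73
Option D: A[0] 22->46, delta=24, new_sum=104+(24)=128

Answer: A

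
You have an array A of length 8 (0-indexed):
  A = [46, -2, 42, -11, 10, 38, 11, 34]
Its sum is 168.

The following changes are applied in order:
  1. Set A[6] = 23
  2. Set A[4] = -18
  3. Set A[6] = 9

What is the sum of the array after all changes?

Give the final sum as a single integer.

Initial sum: 168
Change 1: A[6] 11 -> 23, delta = 12, sum = 180
Change 2: A[4] 10 -> -18, delta = -28, sum = 152
Change 3: A[6] 23 -> 9, delta = -14, sum = 138

Answer: 138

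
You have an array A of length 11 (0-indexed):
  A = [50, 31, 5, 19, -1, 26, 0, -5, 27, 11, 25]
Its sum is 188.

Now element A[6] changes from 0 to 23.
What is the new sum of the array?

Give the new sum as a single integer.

Answer: 211

Derivation:
Old value at index 6: 0
New value at index 6: 23
Delta = 23 - 0 = 23
New sum = old_sum + delta = 188 + (23) = 211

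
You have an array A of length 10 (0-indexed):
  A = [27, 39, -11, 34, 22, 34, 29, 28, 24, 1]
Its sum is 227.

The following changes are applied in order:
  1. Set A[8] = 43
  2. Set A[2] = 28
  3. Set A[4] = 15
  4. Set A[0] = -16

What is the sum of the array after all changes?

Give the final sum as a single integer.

Answer: 235

Derivation:
Initial sum: 227
Change 1: A[8] 24 -> 43, delta = 19, sum = 246
Change 2: A[2] -11 -> 28, delta = 39, sum = 285
Change 3: A[4] 22 -> 15, delta = -7, sum = 278
Change 4: A[0] 27 -> -16, delta = -43, sum = 235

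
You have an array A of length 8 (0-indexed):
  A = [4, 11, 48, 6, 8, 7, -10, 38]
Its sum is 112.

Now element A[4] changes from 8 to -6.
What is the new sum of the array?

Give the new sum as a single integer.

Answer: 98

Derivation:
Old value at index 4: 8
New value at index 4: -6
Delta = -6 - 8 = -14
New sum = old_sum + delta = 112 + (-14) = 98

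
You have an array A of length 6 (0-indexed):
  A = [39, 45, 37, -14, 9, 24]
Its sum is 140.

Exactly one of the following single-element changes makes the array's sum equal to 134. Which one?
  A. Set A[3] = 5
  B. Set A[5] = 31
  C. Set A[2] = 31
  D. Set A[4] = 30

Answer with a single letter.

Option A: A[3] -14->5, delta=19, new_sum=140+(19)=159
Option B: A[5] 24->31, delta=7, new_sum=140+(7)=147
Option C: A[2] 37->31, delta=-6, new_sum=140+(-6)=134 <-- matches target
Option D: A[4] 9->30, delta=21, new_sum=140+(21)=161

Answer: C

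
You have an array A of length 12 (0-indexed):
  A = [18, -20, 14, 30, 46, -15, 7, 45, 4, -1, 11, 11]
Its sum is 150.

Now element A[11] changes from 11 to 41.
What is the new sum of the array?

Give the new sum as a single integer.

Old value at index 11: 11
New value at index 11: 41
Delta = 41 - 11 = 30
New sum = old_sum + delta = 150 + (30) = 180

Answer: 180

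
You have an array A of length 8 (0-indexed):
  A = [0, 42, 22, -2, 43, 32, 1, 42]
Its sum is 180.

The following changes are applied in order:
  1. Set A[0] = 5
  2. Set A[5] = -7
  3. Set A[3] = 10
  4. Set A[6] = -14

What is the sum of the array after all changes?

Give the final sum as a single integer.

Answer: 143

Derivation:
Initial sum: 180
Change 1: A[0] 0 -> 5, delta = 5, sum = 185
Change 2: A[5] 32 -> -7, delta = -39, sum = 146
Change 3: A[3] -2 -> 10, delta = 12, sum = 158
Change 4: A[6] 1 -> -14, delta = -15, sum = 143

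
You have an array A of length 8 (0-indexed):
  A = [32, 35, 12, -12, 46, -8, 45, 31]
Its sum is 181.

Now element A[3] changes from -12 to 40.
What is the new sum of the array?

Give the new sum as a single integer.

Old value at index 3: -12
New value at index 3: 40
Delta = 40 - -12 = 52
New sum = old_sum + delta = 181 + (52) = 233

Answer: 233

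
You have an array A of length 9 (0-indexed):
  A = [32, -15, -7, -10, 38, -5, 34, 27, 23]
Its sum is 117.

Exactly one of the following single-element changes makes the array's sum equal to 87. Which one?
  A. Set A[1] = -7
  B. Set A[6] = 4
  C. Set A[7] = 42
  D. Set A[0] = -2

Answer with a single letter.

Answer: B

Derivation:
Option A: A[1] -15->-7, delta=8, new_sum=117+(8)=125
Option B: A[6] 34->4, delta=-30, new_sum=117+(-30)=87 <-- matches target
Option C: A[7] 27->42, delta=15, new_sum=117+(15)=132
Option D: A[0] 32->-2, delta=-34, new_sum=117+(-34)=83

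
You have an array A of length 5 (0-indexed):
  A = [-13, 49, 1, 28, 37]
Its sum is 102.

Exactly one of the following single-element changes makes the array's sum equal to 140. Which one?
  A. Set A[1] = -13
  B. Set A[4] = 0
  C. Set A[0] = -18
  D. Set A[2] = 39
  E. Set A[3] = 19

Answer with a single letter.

Answer: D

Derivation:
Option A: A[1] 49->-13, delta=-62, new_sum=102+(-62)=40
Option B: A[4] 37->0, delta=-37, new_sum=102+(-37)=65
Option C: A[0] -13->-18, delta=-5, new_sum=102+(-5)=97
Option D: A[2] 1->39, delta=38, new_sum=102+(38)=140 <-- matches target
Option E: A[3] 28->19, delta=-9, new_sum=102+(-9)=93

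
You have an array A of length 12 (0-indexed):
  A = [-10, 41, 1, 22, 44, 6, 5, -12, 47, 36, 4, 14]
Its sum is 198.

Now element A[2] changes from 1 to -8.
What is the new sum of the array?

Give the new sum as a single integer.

Answer: 189

Derivation:
Old value at index 2: 1
New value at index 2: -8
Delta = -8 - 1 = -9
New sum = old_sum + delta = 198 + (-9) = 189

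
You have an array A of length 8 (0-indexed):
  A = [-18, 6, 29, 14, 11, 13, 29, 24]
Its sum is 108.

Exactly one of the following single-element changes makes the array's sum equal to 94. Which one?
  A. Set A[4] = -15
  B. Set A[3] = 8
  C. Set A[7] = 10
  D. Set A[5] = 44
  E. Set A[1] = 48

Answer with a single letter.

Answer: C

Derivation:
Option A: A[4] 11->-15, delta=-26, new_sum=108+(-26)=82
Option B: A[3] 14->8, delta=-6, new_sum=108+(-6)=102
Option C: A[7] 24->10, delta=-14, new_sum=108+(-14)=94 <-- matches target
Option D: A[5] 13->44, delta=31, new_sum=108+(31)=139
Option E: A[1] 6->48, delta=42, new_sum=108+(42)=150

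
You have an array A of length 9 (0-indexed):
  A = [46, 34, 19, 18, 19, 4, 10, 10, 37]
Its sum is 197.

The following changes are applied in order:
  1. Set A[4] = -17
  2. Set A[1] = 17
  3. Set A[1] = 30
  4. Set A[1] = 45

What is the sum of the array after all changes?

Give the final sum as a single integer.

Answer: 172

Derivation:
Initial sum: 197
Change 1: A[4] 19 -> -17, delta = -36, sum = 161
Change 2: A[1] 34 -> 17, delta = -17, sum = 144
Change 3: A[1] 17 -> 30, delta = 13, sum = 157
Change 4: A[1] 30 -> 45, delta = 15, sum = 172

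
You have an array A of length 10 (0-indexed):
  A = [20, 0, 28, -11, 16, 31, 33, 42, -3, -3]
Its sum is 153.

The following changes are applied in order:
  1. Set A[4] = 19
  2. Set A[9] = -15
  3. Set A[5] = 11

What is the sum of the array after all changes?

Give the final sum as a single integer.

Initial sum: 153
Change 1: A[4] 16 -> 19, delta = 3, sum = 156
Change 2: A[9] -3 -> -15, delta = -12, sum = 144
Change 3: A[5] 31 -> 11, delta = -20, sum = 124

Answer: 124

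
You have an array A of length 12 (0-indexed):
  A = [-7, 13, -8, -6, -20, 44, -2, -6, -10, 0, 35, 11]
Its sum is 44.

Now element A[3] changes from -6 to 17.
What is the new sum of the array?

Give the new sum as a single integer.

Old value at index 3: -6
New value at index 3: 17
Delta = 17 - -6 = 23
New sum = old_sum + delta = 44 + (23) = 67

Answer: 67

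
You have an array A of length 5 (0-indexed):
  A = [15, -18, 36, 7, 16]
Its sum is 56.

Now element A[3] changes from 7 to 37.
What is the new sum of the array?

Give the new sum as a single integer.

Old value at index 3: 7
New value at index 3: 37
Delta = 37 - 7 = 30
New sum = old_sum + delta = 56 + (30) = 86

Answer: 86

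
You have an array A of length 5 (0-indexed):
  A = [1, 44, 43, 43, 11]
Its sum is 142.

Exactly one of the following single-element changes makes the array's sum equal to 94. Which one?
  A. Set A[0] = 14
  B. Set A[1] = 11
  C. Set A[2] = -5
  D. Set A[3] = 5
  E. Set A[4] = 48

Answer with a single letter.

Answer: C

Derivation:
Option A: A[0] 1->14, delta=13, new_sum=142+(13)=155
Option B: A[1] 44->11, delta=-33, new_sum=142+(-33)=109
Option C: A[2] 43->-5, delta=-48, new_sum=142+(-48)=94 <-- matches target
Option D: A[3] 43->5, delta=-38, new_sum=142+(-38)=104
Option E: A[4] 11->48, delta=37, new_sum=142+(37)=179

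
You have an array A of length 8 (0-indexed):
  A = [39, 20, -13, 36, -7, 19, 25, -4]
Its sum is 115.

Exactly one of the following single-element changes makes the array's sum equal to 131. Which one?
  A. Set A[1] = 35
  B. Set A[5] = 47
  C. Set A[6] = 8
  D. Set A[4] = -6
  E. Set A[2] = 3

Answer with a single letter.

Option A: A[1] 20->35, delta=15, new_sum=115+(15)=130
Option B: A[5] 19->47, delta=28, new_sum=115+(28)=143
Option C: A[6] 25->8, delta=-17, new_sum=115+(-17)=98
Option D: A[4] -7->-6, delta=1, new_sum=115+(1)=116
Option E: A[2] -13->3, delta=16, new_sum=115+(16)=131 <-- matches target

Answer: E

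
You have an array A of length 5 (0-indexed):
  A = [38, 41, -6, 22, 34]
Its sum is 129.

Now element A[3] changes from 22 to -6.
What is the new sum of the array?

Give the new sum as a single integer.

Answer: 101

Derivation:
Old value at index 3: 22
New value at index 3: -6
Delta = -6 - 22 = -28
New sum = old_sum + delta = 129 + (-28) = 101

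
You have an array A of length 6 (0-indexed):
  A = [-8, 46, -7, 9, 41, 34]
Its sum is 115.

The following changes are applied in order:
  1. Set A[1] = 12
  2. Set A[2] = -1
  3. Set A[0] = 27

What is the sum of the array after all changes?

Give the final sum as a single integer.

Answer: 122

Derivation:
Initial sum: 115
Change 1: A[1] 46 -> 12, delta = -34, sum = 81
Change 2: A[2] -7 -> -1, delta = 6, sum = 87
Change 3: A[0] -8 -> 27, delta = 35, sum = 122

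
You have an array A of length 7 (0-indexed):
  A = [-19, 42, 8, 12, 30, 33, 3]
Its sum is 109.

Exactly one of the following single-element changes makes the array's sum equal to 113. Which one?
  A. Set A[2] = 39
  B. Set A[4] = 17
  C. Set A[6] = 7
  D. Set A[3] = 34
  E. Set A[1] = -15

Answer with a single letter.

Option A: A[2] 8->39, delta=31, new_sum=109+(31)=140
Option B: A[4] 30->17, delta=-13, new_sum=109+(-13)=96
Option C: A[6] 3->7, delta=4, new_sum=109+(4)=113 <-- matches target
Option D: A[3] 12->34, delta=22, new_sum=109+(22)=131
Option E: A[1] 42->-15, delta=-57, new_sum=109+(-57)=52

Answer: C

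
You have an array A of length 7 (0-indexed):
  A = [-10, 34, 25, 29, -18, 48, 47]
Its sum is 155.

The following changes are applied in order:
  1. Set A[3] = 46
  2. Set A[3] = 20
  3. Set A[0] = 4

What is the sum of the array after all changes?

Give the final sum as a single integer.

Answer: 160

Derivation:
Initial sum: 155
Change 1: A[3] 29 -> 46, delta = 17, sum = 172
Change 2: A[3] 46 -> 20, delta = -26, sum = 146
Change 3: A[0] -10 -> 4, delta = 14, sum = 160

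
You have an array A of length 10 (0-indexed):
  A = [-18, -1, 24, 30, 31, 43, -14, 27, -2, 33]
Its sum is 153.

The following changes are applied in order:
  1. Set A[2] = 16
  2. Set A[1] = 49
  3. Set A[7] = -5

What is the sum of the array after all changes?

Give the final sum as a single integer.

Initial sum: 153
Change 1: A[2] 24 -> 16, delta = -8, sum = 145
Change 2: A[1] -1 -> 49, delta = 50, sum = 195
Change 3: A[7] 27 -> -5, delta = -32, sum = 163

Answer: 163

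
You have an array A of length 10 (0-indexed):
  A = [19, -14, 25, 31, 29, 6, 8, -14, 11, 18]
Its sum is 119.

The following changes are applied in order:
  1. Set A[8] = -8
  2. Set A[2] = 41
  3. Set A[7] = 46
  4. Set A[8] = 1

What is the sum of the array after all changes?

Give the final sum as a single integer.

Answer: 185

Derivation:
Initial sum: 119
Change 1: A[8] 11 -> -8, delta = -19, sum = 100
Change 2: A[2] 25 -> 41, delta = 16, sum = 116
Change 3: A[7] -14 -> 46, delta = 60, sum = 176
Change 4: A[8] -8 -> 1, delta = 9, sum = 185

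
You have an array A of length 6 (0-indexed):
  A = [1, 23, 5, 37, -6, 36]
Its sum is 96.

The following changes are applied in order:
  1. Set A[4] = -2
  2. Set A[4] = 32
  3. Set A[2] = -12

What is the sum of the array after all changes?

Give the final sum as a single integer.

Initial sum: 96
Change 1: A[4] -6 -> -2, delta = 4, sum = 100
Change 2: A[4] -2 -> 32, delta = 34, sum = 134
Change 3: A[2] 5 -> -12, delta = -17, sum = 117

Answer: 117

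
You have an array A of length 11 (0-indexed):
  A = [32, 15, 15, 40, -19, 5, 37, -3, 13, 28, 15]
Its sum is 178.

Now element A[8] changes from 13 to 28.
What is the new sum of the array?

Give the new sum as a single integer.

Answer: 193

Derivation:
Old value at index 8: 13
New value at index 8: 28
Delta = 28 - 13 = 15
New sum = old_sum + delta = 178 + (15) = 193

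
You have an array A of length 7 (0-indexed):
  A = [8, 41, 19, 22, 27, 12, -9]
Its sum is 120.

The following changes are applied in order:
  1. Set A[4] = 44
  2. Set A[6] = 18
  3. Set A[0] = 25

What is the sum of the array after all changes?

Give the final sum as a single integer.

Initial sum: 120
Change 1: A[4] 27 -> 44, delta = 17, sum = 137
Change 2: A[6] -9 -> 18, delta = 27, sum = 164
Change 3: A[0] 8 -> 25, delta = 17, sum = 181

Answer: 181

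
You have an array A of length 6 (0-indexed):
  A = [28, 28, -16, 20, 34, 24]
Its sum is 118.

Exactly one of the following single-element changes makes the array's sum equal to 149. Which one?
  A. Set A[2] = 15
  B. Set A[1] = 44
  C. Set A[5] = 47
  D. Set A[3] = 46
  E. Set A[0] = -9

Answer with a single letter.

Option A: A[2] -16->15, delta=31, new_sum=118+(31)=149 <-- matches target
Option B: A[1] 28->44, delta=16, new_sum=118+(16)=134
Option C: A[5] 24->47, delta=23, new_sum=118+(23)=141
Option D: A[3] 20->46, delta=26, new_sum=118+(26)=144
Option E: A[0] 28->-9, delta=-37, new_sum=118+(-37)=81

Answer: A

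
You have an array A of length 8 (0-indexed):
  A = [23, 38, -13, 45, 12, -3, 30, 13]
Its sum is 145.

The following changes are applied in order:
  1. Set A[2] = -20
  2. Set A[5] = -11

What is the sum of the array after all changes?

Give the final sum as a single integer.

Initial sum: 145
Change 1: A[2] -13 -> -20, delta = -7, sum = 138
Change 2: A[5] -3 -> -11, delta = -8, sum = 130

Answer: 130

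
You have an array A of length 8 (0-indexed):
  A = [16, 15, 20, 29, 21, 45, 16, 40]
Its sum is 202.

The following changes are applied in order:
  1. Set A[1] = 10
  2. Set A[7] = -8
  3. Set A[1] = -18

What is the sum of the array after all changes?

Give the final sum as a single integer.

Initial sum: 202
Change 1: A[1] 15 -> 10, delta = -5, sum = 197
Change 2: A[7] 40 -> -8, delta = -48, sum = 149
Change 3: A[1] 10 -> -18, delta = -28, sum = 121

Answer: 121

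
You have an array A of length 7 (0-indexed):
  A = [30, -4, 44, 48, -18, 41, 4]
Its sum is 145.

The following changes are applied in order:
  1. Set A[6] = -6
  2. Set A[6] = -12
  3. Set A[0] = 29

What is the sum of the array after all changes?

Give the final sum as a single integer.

Answer: 128

Derivation:
Initial sum: 145
Change 1: A[6] 4 -> -6, delta = -10, sum = 135
Change 2: A[6] -6 -> -12, delta = -6, sum = 129
Change 3: A[0] 30 -> 29, delta = -1, sum = 128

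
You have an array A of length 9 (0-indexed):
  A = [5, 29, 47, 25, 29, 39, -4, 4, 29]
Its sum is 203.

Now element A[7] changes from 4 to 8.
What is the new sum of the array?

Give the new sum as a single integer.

Answer: 207

Derivation:
Old value at index 7: 4
New value at index 7: 8
Delta = 8 - 4 = 4
New sum = old_sum + delta = 203 + (4) = 207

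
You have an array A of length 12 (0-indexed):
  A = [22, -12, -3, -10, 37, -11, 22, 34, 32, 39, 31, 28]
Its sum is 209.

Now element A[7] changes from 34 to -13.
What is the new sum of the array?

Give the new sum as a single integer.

Old value at index 7: 34
New value at index 7: -13
Delta = -13 - 34 = -47
New sum = old_sum + delta = 209 + (-47) = 162

Answer: 162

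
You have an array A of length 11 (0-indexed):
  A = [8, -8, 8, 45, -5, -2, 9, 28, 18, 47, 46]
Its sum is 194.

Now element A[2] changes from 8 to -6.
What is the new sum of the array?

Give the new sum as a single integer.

Old value at index 2: 8
New value at index 2: -6
Delta = -6 - 8 = -14
New sum = old_sum + delta = 194 + (-14) = 180

Answer: 180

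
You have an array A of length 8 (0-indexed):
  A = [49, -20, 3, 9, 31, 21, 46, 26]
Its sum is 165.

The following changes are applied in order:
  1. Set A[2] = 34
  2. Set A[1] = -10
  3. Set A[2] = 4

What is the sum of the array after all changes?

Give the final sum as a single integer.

Answer: 176

Derivation:
Initial sum: 165
Change 1: A[2] 3 -> 34, delta = 31, sum = 196
Change 2: A[1] -20 -> -10, delta = 10, sum = 206
Change 3: A[2] 34 -> 4, delta = -30, sum = 176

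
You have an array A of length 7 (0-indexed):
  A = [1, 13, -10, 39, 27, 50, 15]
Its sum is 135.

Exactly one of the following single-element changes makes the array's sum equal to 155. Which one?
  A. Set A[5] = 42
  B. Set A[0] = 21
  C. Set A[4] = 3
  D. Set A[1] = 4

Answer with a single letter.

Answer: B

Derivation:
Option A: A[5] 50->42, delta=-8, new_sum=135+(-8)=127
Option B: A[0] 1->21, delta=20, new_sum=135+(20)=155 <-- matches target
Option C: A[4] 27->3, delta=-24, new_sum=135+(-24)=111
Option D: A[1] 13->4, delta=-9, new_sum=135+(-9)=126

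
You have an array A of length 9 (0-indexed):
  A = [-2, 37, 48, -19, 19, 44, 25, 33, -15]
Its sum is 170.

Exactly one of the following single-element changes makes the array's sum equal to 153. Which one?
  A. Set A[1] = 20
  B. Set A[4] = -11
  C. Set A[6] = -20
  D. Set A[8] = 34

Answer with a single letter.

Option A: A[1] 37->20, delta=-17, new_sum=170+(-17)=153 <-- matches target
Option B: A[4] 19->-11, delta=-30, new_sum=170+(-30)=140
Option C: A[6] 25->-20, delta=-45, new_sum=170+(-45)=125
Option D: A[8] -15->34, delta=49, new_sum=170+(49)=219

Answer: A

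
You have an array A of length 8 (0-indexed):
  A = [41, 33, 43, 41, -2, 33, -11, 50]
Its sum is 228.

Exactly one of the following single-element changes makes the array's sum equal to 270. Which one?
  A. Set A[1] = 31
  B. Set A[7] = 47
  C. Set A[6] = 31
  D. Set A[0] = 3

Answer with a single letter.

Option A: A[1] 33->31, delta=-2, new_sum=228+(-2)=226
Option B: A[7] 50->47, delta=-3, new_sum=228+(-3)=225
Option C: A[6] -11->31, delta=42, new_sum=228+(42)=270 <-- matches target
Option D: A[0] 41->3, delta=-38, new_sum=228+(-38)=190

Answer: C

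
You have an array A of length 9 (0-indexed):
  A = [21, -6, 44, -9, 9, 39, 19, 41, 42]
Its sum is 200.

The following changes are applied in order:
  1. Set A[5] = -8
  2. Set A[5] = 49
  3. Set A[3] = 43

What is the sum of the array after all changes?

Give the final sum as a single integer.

Answer: 262

Derivation:
Initial sum: 200
Change 1: A[5] 39 -> -8, delta = -47, sum = 153
Change 2: A[5] -8 -> 49, delta = 57, sum = 210
Change 3: A[3] -9 -> 43, delta = 52, sum = 262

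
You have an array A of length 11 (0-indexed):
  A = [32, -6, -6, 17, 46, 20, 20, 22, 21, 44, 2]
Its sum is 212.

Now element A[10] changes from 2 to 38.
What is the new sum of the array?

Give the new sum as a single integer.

Answer: 248

Derivation:
Old value at index 10: 2
New value at index 10: 38
Delta = 38 - 2 = 36
New sum = old_sum + delta = 212 + (36) = 248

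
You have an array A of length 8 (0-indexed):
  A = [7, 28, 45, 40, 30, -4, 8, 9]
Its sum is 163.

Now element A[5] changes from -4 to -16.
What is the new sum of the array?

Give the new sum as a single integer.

Answer: 151

Derivation:
Old value at index 5: -4
New value at index 5: -16
Delta = -16 - -4 = -12
New sum = old_sum + delta = 163 + (-12) = 151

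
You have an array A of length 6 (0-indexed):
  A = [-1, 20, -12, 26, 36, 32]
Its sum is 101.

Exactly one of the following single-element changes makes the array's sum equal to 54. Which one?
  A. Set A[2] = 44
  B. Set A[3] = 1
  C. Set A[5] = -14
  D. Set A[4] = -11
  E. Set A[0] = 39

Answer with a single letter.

Answer: D

Derivation:
Option A: A[2] -12->44, delta=56, new_sum=101+(56)=157
Option B: A[3] 26->1, delta=-25, new_sum=101+(-25)=76
Option C: A[5] 32->-14, delta=-46, new_sum=101+(-46)=55
Option D: A[4] 36->-11, delta=-47, new_sum=101+(-47)=54 <-- matches target
Option E: A[0] -1->39, delta=40, new_sum=101+(40)=141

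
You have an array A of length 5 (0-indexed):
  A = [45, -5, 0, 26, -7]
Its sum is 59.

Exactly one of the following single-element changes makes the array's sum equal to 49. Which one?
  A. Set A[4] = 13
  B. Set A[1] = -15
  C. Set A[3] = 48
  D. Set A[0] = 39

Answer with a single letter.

Answer: B

Derivation:
Option A: A[4] -7->13, delta=20, new_sum=59+(20)=79
Option B: A[1] -5->-15, delta=-10, new_sum=59+(-10)=49 <-- matches target
Option C: A[3] 26->48, delta=22, new_sum=59+(22)=81
Option D: A[0] 45->39, delta=-6, new_sum=59+(-6)=53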